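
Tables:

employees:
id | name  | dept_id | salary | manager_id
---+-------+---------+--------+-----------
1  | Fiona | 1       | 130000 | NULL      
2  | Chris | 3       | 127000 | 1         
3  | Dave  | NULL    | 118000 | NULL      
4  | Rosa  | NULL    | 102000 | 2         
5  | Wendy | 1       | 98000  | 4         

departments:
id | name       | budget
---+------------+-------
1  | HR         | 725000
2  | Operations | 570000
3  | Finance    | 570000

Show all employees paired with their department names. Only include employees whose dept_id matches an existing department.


INNER JOIN keeps only employees rows whose dept_id matches an id in departments. Walk through each employee:
  - employee 1 (Fiona): dept_id=1 -> matches HR
  - employee 2 (Chris): dept_id=3 -> matches Finance
  - employee 3 (Dave): dept_id=NULL, no match -> dropped
  - employee 4 (Rosa): dept_id=NULL, no match -> dropped
  - employee 5 (Wendy): dept_id=1 -> matches HR
So 2 of 5 rows are dropped.

SQL:
SELECT a.name, b.name AS department
FROM employees a
INNER JOIN departments b ON a.dept_id = b.id

Result:
name  | department
------+-----------
Fiona | HR        
Chris | Finance   
Wendy | HR        


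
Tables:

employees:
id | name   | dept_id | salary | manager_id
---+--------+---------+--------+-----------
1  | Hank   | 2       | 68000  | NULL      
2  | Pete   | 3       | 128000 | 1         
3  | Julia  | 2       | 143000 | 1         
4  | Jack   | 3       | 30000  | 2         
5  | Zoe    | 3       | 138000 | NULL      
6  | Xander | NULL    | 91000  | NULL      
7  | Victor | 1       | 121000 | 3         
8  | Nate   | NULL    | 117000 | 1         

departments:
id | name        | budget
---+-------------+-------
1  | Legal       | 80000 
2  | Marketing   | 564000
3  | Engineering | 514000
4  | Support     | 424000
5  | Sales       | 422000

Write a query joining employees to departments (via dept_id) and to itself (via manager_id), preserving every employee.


Two LEFT JOINs from the same base table employees: one to departments via dept_id, one to employees itself via manager_id. Both are LEFT so every employee is preserved.
Match against departments:
  - employee 1 (Hank): dept_id=2 -> matches Marketing
  - employee 2 (Pete): dept_id=3 -> matches Engineering
  - employee 3 (Julia): dept_id=2 -> matches Marketing
  - employee 4 (Jack): dept_id=3 -> matches Engineering
  - employee 5 (Zoe): dept_id=3 -> matches Engineering
  - employee 6 (Xander): dept_id=NULL, no match -> kept with NULL
  - employee 7 (Victor): dept_id=1 -> matches Legal
  - employee 8 (Nate): dept_id=NULL, no match -> kept with NULL
Match against employees (self):
  - employee 1 (Hank): manager_id=NULL -> NULL
  - employee 2 (Pete): manager_id=1 -> Hank
  - employee 3 (Julia): manager_id=1 -> Hank
  - employee 4 (Jack): manager_id=2 -> Pete
  - employee 5 (Zoe): manager_id=NULL -> NULL
  - employee 6 (Xander): manager_id=NULL -> NULL
  - employee 7 (Victor): manager_id=3 -> Julia
  - employee 8 (Nate): manager_id=1 -> Hank

SQL:
SELECT a.name, b.name AS department, c.name AS manager
FROM employees a
LEFT JOIN departments b ON a.dept_id = b.id
LEFT JOIN employees c ON a.manager_id = c.id

Result:
name   | department  | manager
-------+-------------+--------
Hank   | Marketing   | NULL   
Pete   | Engineering | Hank   
Julia  | Marketing   | Hank   
Jack   | Engineering | Pete   
Zoe    | Engineering | NULL   
Xander | NULL        | NULL   
Victor | Legal       | Julia  
Nate   | NULL        | Hank   


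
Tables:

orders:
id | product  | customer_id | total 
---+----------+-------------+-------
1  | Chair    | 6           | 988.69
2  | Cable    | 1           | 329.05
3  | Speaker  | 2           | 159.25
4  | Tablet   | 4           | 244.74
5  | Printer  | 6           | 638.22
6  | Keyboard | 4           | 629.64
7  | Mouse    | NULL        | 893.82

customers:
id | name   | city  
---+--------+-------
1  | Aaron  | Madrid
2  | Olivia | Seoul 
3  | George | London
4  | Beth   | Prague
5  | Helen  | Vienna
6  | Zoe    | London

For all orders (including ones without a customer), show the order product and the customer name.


LEFT JOIN keeps every row from orders (the left table); where customer_id has no match in customers, the customer columns become NULL. Walk through each order:
  - order 1 (Chair): customer_id=6 -> matches Zoe
  - order 2 (Cable): customer_id=1 -> matches Aaron
  - order 3 (Speaker): customer_id=2 -> matches Olivia
  - order 4 (Tablet): customer_id=4 -> matches Beth
  - order 5 (Printer): customer_id=6 -> matches Zoe
  - order 6 (Keyboard): customer_id=4 -> matches Beth
  - order 7 (Mouse): customer_id=NULL, no match -> kept with NULL
All 7 rows appear; 1 has NULL customer.

SQL:
SELECT a.product, b.name AS customer
FROM orders a
LEFT JOIN customers b ON a.customer_id = b.id

Result:
product  | customer
---------+---------
Chair    | Zoe     
Cable    | Aaron   
Speaker  | Olivia  
Tablet   | Beth    
Printer  | Zoe     
Keyboard | Beth    
Mouse    | NULL    


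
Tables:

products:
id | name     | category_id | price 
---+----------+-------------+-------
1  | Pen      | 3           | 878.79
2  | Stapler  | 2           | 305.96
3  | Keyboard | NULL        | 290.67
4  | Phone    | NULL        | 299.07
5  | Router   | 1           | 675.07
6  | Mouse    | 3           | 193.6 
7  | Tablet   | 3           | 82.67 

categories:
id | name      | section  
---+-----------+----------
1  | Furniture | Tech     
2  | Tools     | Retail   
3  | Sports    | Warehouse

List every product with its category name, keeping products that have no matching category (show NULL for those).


LEFT JOIN keeps every row from products (the left table); where category_id has no match in categories, the category columns become NULL. Walk through each product:
  - product 1 (Pen): category_id=3 -> matches Sports
  - product 2 (Stapler): category_id=2 -> matches Tools
  - product 3 (Keyboard): category_id=NULL, no match -> kept with NULL
  - product 4 (Phone): category_id=NULL, no match -> kept with NULL
  - product 5 (Router): category_id=1 -> matches Furniture
  - product 6 (Mouse): category_id=3 -> matches Sports
  - product 7 (Tablet): category_id=3 -> matches Sports
All 7 rows appear; 2 have NULL category.

SQL:
SELECT a.name, b.name AS category
FROM products a
LEFT JOIN categories b ON a.category_id = b.id

Result:
name     | category 
---------+----------
Pen      | Sports   
Stapler  | Tools    
Keyboard | NULL     
Phone    | NULL     
Router   | Furniture
Mouse    | Sports   
Tablet   | Sports   


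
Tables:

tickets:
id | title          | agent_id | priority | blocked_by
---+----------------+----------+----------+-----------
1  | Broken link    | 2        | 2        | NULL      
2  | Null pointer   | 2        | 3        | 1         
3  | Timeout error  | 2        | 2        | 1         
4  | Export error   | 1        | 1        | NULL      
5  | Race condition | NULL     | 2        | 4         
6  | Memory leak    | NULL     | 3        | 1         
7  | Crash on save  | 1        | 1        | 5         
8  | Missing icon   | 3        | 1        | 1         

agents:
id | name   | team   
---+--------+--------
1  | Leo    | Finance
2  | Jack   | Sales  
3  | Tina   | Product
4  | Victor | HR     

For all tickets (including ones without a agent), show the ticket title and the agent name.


LEFT JOIN keeps every row from tickets (the left table); where agent_id has no match in agents, the agent columns become NULL. Walk through each ticket:
  - ticket 1 (Broken link): agent_id=2 -> matches Jack
  - ticket 2 (Null pointer): agent_id=2 -> matches Jack
  - ticket 3 (Timeout error): agent_id=2 -> matches Jack
  - ticket 4 (Export error): agent_id=1 -> matches Leo
  - ticket 5 (Race condition): agent_id=NULL, no match -> kept with NULL
  - ticket 6 (Memory leak): agent_id=NULL, no match -> kept with NULL
  - ticket 7 (Crash on save): agent_id=1 -> matches Leo
  - ticket 8 (Missing icon): agent_id=3 -> matches Tina
All 8 rows appear; 2 have NULL agent.

SQL:
SELECT a.title, b.name AS agent
FROM tickets a
LEFT JOIN agents b ON a.agent_id = b.id

Result:
title          | agent
---------------+------
Broken link    | Jack 
Null pointer   | Jack 
Timeout error  | Jack 
Export error   | Leo  
Race condition | NULL 
Memory leak    | NULL 
Crash on save  | Leo  
Missing icon   | Tina 


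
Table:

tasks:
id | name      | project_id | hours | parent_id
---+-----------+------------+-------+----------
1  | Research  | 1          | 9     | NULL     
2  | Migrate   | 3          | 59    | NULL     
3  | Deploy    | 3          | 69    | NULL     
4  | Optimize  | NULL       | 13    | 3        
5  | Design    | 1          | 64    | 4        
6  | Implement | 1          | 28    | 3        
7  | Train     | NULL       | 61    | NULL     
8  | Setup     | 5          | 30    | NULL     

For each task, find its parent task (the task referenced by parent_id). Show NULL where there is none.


This is a self-join: tasks is joined to a second copy of itself, matching each row's parent_id to another row's id. Use LEFT JOIN so rows with parent_id=NULL are kept.
  - task 1 (Research): parent_id=NULL -> NULL
  - task 2 (Migrate): parent_id=NULL -> NULL
  - task 3 (Deploy): parent_id=NULL -> NULL
  - task 4 (Optimize): parent_id=3 -> Deploy
  - task 5 (Design): parent_id=4 -> Optimize
  - task 6 (Implement): parent_id=3 -> Deploy
  - task 7 (Train): parent_id=NULL -> NULL
  - task 8 (Setup): parent_id=NULL -> NULL

SQL:
SELECT a.name AS item, b.name AS parent
FROM tasks a
LEFT JOIN tasks b ON a.parent_id = b.id

Result:
item      | parent  
----------+---------
Research  | NULL    
Migrate   | NULL    
Deploy    | NULL    
Optimize  | Deploy  
Design    | Optimize
Implement | Deploy  
Train     | NULL    
Setup     | NULL    


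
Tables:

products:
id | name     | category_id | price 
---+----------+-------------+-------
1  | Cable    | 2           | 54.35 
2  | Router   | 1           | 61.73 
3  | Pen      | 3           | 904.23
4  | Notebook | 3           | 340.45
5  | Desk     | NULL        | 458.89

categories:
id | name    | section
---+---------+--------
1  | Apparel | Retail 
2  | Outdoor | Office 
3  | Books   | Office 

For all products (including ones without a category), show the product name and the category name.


LEFT JOIN keeps every row from products (the left table); where category_id has no match in categories, the category columns become NULL. Walk through each product:
  - product 1 (Cable): category_id=2 -> matches Outdoor
  - product 2 (Router): category_id=1 -> matches Apparel
  - product 3 (Pen): category_id=3 -> matches Books
  - product 4 (Notebook): category_id=3 -> matches Books
  - product 5 (Desk): category_id=NULL, no match -> kept with NULL
All 5 rows appear; 1 has NULL category.

SQL:
SELECT a.name, b.name AS category
FROM products a
LEFT JOIN categories b ON a.category_id = b.id

Result:
name     | category
---------+---------
Cable    | Outdoor 
Router   | Apparel 
Pen      | Books   
Notebook | Books   
Desk     | NULL    


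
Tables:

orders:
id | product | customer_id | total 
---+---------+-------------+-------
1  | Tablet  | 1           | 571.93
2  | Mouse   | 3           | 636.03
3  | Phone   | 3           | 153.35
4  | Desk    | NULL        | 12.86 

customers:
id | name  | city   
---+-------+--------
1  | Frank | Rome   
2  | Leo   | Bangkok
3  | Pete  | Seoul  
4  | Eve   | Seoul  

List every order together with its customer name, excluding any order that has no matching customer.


INNER JOIN keeps only orders rows whose customer_id matches an id in customers. Walk through each order:
  - order 1 (Tablet): customer_id=1 -> matches Frank
  - order 2 (Mouse): customer_id=3 -> matches Pete
  - order 3 (Phone): customer_id=3 -> matches Pete
  - order 4 (Desk): customer_id=NULL, no match -> dropped
So 1 of 4 rows is dropped.

SQL:
SELECT a.product, b.name AS customer
FROM orders a
INNER JOIN customers b ON a.customer_id = b.id

Result:
product | customer
--------+---------
Tablet  | Frank   
Mouse   | Pete    
Phone   | Pete    


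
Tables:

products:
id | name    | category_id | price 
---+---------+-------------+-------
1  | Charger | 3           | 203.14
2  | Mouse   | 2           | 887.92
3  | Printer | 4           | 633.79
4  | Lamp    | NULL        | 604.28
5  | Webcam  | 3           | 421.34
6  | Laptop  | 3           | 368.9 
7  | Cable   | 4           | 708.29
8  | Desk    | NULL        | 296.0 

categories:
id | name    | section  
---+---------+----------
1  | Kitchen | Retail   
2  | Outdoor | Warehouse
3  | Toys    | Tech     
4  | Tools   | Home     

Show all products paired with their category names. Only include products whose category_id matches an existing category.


INNER JOIN keeps only products rows whose category_id matches an id in categories. Walk through each product:
  - product 1 (Charger): category_id=3 -> matches Toys
  - product 2 (Mouse): category_id=2 -> matches Outdoor
  - product 3 (Printer): category_id=4 -> matches Tools
  - product 4 (Lamp): category_id=NULL, no match -> dropped
  - product 5 (Webcam): category_id=3 -> matches Toys
  - product 6 (Laptop): category_id=3 -> matches Toys
  - product 7 (Cable): category_id=4 -> matches Tools
  - product 8 (Desk): category_id=NULL, no match -> dropped
So 2 of 8 rows are dropped.

SQL:
SELECT a.name, b.name AS category
FROM products a
INNER JOIN categories b ON a.category_id = b.id

Result:
name    | category
--------+---------
Charger | Toys    
Mouse   | Outdoor 
Printer | Tools   
Webcam  | Toys    
Laptop  | Toys    
Cable   | Tools   


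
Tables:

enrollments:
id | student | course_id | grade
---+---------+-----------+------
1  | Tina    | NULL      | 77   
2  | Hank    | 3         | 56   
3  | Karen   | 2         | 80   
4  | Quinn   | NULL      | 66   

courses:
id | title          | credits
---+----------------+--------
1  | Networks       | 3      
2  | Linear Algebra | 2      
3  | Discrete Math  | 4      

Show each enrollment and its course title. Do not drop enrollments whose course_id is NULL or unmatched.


LEFT JOIN keeps every row from enrollments (the left table); where course_id has no match in courses, the course columns become NULL. Walk through each enrollment:
  - enrollment 1 (Tina): course_id=NULL, no match -> kept with NULL
  - enrollment 2 (Hank): course_id=3 -> matches Discrete Math
  - enrollment 3 (Karen): course_id=2 -> matches Linear Algebra
  - enrollment 4 (Quinn): course_id=NULL, no match -> kept with NULL
All 4 rows appear; 2 have NULL course.

SQL:
SELECT a.student, b.title AS course
FROM enrollments a
LEFT JOIN courses b ON a.course_id = b.id

Result:
student | course        
--------+---------------
Tina    | NULL          
Hank    | Discrete Math 
Karen   | Linear Algebra
Quinn   | NULL          


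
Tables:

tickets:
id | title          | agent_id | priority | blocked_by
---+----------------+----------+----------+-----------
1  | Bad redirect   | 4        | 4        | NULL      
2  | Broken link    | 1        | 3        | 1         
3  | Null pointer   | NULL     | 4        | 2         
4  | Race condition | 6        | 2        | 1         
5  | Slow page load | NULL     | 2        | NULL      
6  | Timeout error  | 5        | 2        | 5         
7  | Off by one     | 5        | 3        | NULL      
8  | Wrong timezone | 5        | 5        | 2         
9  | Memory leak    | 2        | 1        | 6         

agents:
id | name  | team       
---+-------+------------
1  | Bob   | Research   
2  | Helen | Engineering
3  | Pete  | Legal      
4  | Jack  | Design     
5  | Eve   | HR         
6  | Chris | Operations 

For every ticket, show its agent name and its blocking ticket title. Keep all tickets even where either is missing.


Two LEFT JOINs from the same base table tickets: one to agents via agent_id, one to tickets itself via blocked_by. Both are LEFT so every ticket is preserved.
Match against agents:
  - ticket 1 (Bad redirect): agent_id=4 -> matches Jack
  - ticket 2 (Broken link): agent_id=1 -> matches Bob
  - ticket 3 (Null pointer): agent_id=NULL, no match -> kept with NULL
  - ticket 4 (Race condition): agent_id=6 -> matches Chris
  - ticket 5 (Slow page load): agent_id=NULL, no match -> kept with NULL
  - ticket 6 (Timeout error): agent_id=5 -> matches Eve
  - ticket 7 (Off by one): agent_id=5 -> matches Eve
  - ticket 8 (Wrong timezone): agent_id=5 -> matches Eve
  - ticket 9 (Memory leak): agent_id=2 -> matches Helen
Match against tickets (self):
  - ticket 1 (Bad redirect): blocked_by=NULL -> NULL
  - ticket 2 (Broken link): blocked_by=1 -> Bad redirect
  - ticket 3 (Null pointer): blocked_by=2 -> Broken link
  - ticket 4 (Race condition): blocked_by=1 -> Bad redirect
  - ticket 5 (Slow page load): blocked_by=NULL -> NULL
  - ticket 6 (Timeout error): blocked_by=5 -> Slow page load
  - ticket 7 (Off by one): blocked_by=NULL -> NULL
  - ticket 8 (Wrong timezone): blocked_by=2 -> Broken link
  - ticket 9 (Memory leak): blocked_by=6 -> Timeout error

SQL:
SELECT a.title, b.name AS agent, c.title AS blocked_by
FROM tickets a
LEFT JOIN agents b ON a.agent_id = b.id
LEFT JOIN tickets c ON a.blocked_by = c.id

Result:
title          | agent | blocked_by    
---------------+-------+---------------
Bad redirect   | Jack  | NULL          
Broken link    | Bob   | Bad redirect  
Null pointer   | NULL  | Broken link   
Race condition | Chris | Bad redirect  
Slow page load | NULL  | NULL          
Timeout error  | Eve   | Slow page load
Off by one     | Eve   | NULL          
Wrong timezone | Eve   | Broken link   
Memory leak    | Helen | Timeout error 


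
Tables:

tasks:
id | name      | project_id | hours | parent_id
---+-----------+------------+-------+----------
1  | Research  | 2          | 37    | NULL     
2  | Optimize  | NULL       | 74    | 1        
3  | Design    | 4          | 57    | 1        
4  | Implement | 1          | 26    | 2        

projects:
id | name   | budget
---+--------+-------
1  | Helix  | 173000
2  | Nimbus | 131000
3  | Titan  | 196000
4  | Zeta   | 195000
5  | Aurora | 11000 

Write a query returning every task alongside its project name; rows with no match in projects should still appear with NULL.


LEFT JOIN keeps every row from tasks (the left table); where project_id has no match in projects, the project columns become NULL. Walk through each task:
  - task 1 (Research): project_id=2 -> matches Nimbus
  - task 2 (Optimize): project_id=NULL, no match -> kept with NULL
  - task 3 (Design): project_id=4 -> matches Zeta
  - task 4 (Implement): project_id=1 -> matches Helix
All 4 rows appear; 1 has NULL project.

SQL:
SELECT a.name, b.name AS project
FROM tasks a
LEFT JOIN projects b ON a.project_id = b.id

Result:
name      | project
----------+--------
Research  | Nimbus 
Optimize  | NULL   
Design    | Zeta   
Implement | Helix  


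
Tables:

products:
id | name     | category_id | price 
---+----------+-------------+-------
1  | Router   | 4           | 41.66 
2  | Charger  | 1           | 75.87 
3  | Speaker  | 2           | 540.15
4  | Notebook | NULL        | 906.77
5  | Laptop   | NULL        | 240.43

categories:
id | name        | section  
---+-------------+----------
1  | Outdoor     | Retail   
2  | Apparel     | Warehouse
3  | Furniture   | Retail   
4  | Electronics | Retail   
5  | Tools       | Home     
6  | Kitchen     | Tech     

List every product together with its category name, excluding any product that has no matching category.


INNER JOIN keeps only products rows whose category_id matches an id in categories. Walk through each product:
  - product 1 (Router): category_id=4 -> matches Electronics
  - product 2 (Charger): category_id=1 -> matches Outdoor
  - product 3 (Speaker): category_id=2 -> matches Apparel
  - product 4 (Notebook): category_id=NULL, no match -> dropped
  - product 5 (Laptop): category_id=NULL, no match -> dropped
So 2 of 5 rows are dropped.

SQL:
SELECT a.name, b.name AS category
FROM products a
INNER JOIN categories b ON a.category_id = b.id

Result:
name    | category   
--------+------------
Router  | Electronics
Charger | Outdoor    
Speaker | Apparel    


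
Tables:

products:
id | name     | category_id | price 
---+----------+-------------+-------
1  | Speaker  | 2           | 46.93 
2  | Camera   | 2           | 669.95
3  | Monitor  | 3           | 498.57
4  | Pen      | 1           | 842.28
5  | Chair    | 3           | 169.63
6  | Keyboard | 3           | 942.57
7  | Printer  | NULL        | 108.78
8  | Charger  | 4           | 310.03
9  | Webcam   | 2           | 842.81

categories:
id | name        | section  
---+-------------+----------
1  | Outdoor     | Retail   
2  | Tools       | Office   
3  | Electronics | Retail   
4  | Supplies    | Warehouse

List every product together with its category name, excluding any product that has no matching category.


INNER JOIN keeps only products rows whose category_id matches an id in categories. Walk through each product:
  - product 1 (Speaker): category_id=2 -> matches Tools
  - product 2 (Camera): category_id=2 -> matches Tools
  - product 3 (Monitor): category_id=3 -> matches Electronics
  - product 4 (Pen): category_id=1 -> matches Outdoor
  - product 5 (Chair): category_id=3 -> matches Electronics
  - product 6 (Keyboard): category_id=3 -> matches Electronics
  - product 7 (Printer): category_id=NULL, no match -> dropped
  - product 8 (Charger): category_id=4 -> matches Supplies
  - product 9 (Webcam): category_id=2 -> matches Tools
So 1 of 9 rows is dropped.

SQL:
SELECT a.name, b.name AS category
FROM products a
INNER JOIN categories b ON a.category_id = b.id

Result:
name     | category   
---------+------------
Speaker  | Tools      
Camera   | Tools      
Monitor  | Electronics
Pen      | Outdoor    
Chair    | Electronics
Keyboard | Electronics
Charger  | Supplies   
Webcam   | Tools      


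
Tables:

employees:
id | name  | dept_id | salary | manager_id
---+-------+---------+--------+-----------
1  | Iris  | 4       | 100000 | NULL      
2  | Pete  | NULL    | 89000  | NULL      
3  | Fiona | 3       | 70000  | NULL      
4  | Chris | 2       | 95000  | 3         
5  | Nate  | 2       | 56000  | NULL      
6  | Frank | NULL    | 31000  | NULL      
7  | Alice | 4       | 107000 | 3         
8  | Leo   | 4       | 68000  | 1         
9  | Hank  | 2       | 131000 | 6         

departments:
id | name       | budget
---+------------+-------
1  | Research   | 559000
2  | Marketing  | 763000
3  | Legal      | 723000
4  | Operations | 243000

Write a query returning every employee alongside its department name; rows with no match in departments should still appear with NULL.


LEFT JOIN keeps every row from employees (the left table); where dept_id has no match in departments, the department columns become NULL. Walk through each employee:
  - employee 1 (Iris): dept_id=4 -> matches Operations
  - employee 2 (Pete): dept_id=NULL, no match -> kept with NULL
  - employee 3 (Fiona): dept_id=3 -> matches Legal
  - employee 4 (Chris): dept_id=2 -> matches Marketing
  - employee 5 (Nate): dept_id=2 -> matches Marketing
  - employee 6 (Frank): dept_id=NULL, no match -> kept with NULL
  - employee 7 (Alice): dept_id=4 -> matches Operations
  - employee 8 (Leo): dept_id=4 -> matches Operations
  - employee 9 (Hank): dept_id=2 -> matches Marketing
All 9 rows appear; 2 have NULL department.

SQL:
SELECT a.name, b.name AS department
FROM employees a
LEFT JOIN departments b ON a.dept_id = b.id

Result:
name  | department
------+-----------
Iris  | Operations
Pete  | NULL      
Fiona | Legal     
Chris | Marketing 
Nate  | Marketing 
Frank | NULL      
Alice | Operations
Leo   | Operations
Hank  | Marketing 


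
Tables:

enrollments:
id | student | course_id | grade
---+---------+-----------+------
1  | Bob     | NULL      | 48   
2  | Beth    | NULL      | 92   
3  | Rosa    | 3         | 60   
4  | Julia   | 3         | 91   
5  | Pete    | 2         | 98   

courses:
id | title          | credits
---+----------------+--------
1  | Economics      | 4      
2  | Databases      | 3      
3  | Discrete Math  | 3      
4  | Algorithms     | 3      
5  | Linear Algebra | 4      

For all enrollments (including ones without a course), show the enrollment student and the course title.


LEFT JOIN keeps every row from enrollments (the left table); where course_id has no match in courses, the course columns become NULL. Walk through each enrollment:
  - enrollment 1 (Bob): course_id=NULL, no match -> kept with NULL
  - enrollment 2 (Beth): course_id=NULL, no match -> kept with NULL
  - enrollment 3 (Rosa): course_id=3 -> matches Discrete Math
  - enrollment 4 (Julia): course_id=3 -> matches Discrete Math
  - enrollment 5 (Pete): course_id=2 -> matches Databases
All 5 rows appear; 2 have NULL course.

SQL:
SELECT a.student, b.title AS course
FROM enrollments a
LEFT JOIN courses b ON a.course_id = b.id

Result:
student | course       
--------+--------------
Bob     | NULL         
Beth    | NULL         
Rosa    | Discrete Math
Julia   | Discrete Math
Pete    | Databases    


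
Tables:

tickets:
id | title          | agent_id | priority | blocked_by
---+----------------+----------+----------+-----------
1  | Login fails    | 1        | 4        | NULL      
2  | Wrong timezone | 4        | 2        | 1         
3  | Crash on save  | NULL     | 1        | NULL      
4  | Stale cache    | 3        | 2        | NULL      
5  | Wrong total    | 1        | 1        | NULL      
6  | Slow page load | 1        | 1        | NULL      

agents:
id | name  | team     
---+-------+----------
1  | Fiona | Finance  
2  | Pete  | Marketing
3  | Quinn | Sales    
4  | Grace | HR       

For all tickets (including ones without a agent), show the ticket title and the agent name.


LEFT JOIN keeps every row from tickets (the left table); where agent_id has no match in agents, the agent columns become NULL. Walk through each ticket:
  - ticket 1 (Login fails): agent_id=1 -> matches Fiona
  - ticket 2 (Wrong timezone): agent_id=4 -> matches Grace
  - ticket 3 (Crash on save): agent_id=NULL, no match -> kept with NULL
  - ticket 4 (Stale cache): agent_id=3 -> matches Quinn
  - ticket 5 (Wrong total): agent_id=1 -> matches Fiona
  - ticket 6 (Slow page load): agent_id=1 -> matches Fiona
All 6 rows appear; 1 has NULL agent.

SQL:
SELECT a.title, b.name AS agent
FROM tickets a
LEFT JOIN agents b ON a.agent_id = b.id

Result:
title          | agent
---------------+------
Login fails    | Fiona
Wrong timezone | Grace
Crash on save  | NULL 
Stale cache    | Quinn
Wrong total    | Fiona
Slow page load | Fiona


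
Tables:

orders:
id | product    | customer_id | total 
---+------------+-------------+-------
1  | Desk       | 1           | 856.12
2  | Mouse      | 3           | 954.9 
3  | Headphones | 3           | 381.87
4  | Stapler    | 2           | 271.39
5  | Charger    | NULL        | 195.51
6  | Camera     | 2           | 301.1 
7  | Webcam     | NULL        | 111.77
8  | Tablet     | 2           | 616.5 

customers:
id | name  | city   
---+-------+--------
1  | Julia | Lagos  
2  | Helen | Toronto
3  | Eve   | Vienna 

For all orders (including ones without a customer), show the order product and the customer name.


LEFT JOIN keeps every row from orders (the left table); where customer_id has no match in customers, the customer columns become NULL. Walk through each order:
  - order 1 (Desk): customer_id=1 -> matches Julia
  - order 2 (Mouse): customer_id=3 -> matches Eve
  - order 3 (Headphones): customer_id=3 -> matches Eve
  - order 4 (Stapler): customer_id=2 -> matches Helen
  - order 5 (Charger): customer_id=NULL, no match -> kept with NULL
  - order 6 (Camera): customer_id=2 -> matches Helen
  - order 7 (Webcam): customer_id=NULL, no match -> kept with NULL
  - order 8 (Tablet): customer_id=2 -> matches Helen
All 8 rows appear; 2 have NULL customer.

SQL:
SELECT a.product, b.name AS customer
FROM orders a
LEFT JOIN customers b ON a.customer_id = b.id

Result:
product    | customer
-----------+---------
Desk       | Julia   
Mouse      | Eve     
Headphones | Eve     
Stapler    | Helen   
Charger    | NULL    
Camera     | Helen   
Webcam     | NULL    
Tablet     | Helen   


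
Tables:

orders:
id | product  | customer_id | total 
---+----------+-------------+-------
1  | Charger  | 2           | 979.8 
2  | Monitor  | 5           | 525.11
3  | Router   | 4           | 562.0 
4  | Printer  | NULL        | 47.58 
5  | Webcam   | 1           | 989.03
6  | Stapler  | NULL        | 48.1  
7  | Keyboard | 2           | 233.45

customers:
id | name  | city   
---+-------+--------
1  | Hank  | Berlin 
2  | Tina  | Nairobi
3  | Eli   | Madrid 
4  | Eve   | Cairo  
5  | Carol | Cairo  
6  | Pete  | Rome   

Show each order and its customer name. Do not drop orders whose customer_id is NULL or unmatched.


LEFT JOIN keeps every row from orders (the left table); where customer_id has no match in customers, the customer columns become NULL. Walk through each order:
  - order 1 (Charger): customer_id=2 -> matches Tina
  - order 2 (Monitor): customer_id=5 -> matches Carol
  - order 3 (Router): customer_id=4 -> matches Eve
  - order 4 (Printer): customer_id=NULL, no match -> kept with NULL
  - order 5 (Webcam): customer_id=1 -> matches Hank
  - order 6 (Stapler): customer_id=NULL, no match -> kept with NULL
  - order 7 (Keyboard): customer_id=2 -> matches Tina
All 7 rows appear; 2 have NULL customer.

SQL:
SELECT a.product, b.name AS customer
FROM orders a
LEFT JOIN customers b ON a.customer_id = b.id

Result:
product  | customer
---------+---------
Charger  | Tina    
Monitor  | Carol   
Router   | Eve     
Printer  | NULL    
Webcam   | Hank    
Stapler  | NULL    
Keyboard | Tina    


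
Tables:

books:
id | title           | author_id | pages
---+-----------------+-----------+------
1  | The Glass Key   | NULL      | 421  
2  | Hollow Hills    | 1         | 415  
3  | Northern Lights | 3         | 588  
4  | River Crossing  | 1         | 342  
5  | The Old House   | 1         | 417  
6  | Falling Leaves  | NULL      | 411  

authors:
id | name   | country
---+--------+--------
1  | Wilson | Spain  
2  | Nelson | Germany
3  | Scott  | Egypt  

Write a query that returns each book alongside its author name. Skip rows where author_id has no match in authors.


INNER JOIN keeps only books rows whose author_id matches an id in authors. Walk through each book:
  - book 1 (The Glass Key): author_id=NULL, no match -> dropped
  - book 2 (Hollow Hills): author_id=1 -> matches Wilson
  - book 3 (Northern Lights): author_id=3 -> matches Scott
  - book 4 (River Crossing): author_id=1 -> matches Wilson
  - book 5 (The Old House): author_id=1 -> matches Wilson
  - book 6 (Falling Leaves): author_id=NULL, no match -> dropped
So 2 of 6 rows are dropped.

SQL:
SELECT a.title, b.name AS author
FROM books a
INNER JOIN authors b ON a.author_id = b.id

Result:
title           | author
----------------+-------
Hollow Hills    | Wilson
Northern Lights | Scott 
River Crossing  | Wilson
The Old House   | Wilson


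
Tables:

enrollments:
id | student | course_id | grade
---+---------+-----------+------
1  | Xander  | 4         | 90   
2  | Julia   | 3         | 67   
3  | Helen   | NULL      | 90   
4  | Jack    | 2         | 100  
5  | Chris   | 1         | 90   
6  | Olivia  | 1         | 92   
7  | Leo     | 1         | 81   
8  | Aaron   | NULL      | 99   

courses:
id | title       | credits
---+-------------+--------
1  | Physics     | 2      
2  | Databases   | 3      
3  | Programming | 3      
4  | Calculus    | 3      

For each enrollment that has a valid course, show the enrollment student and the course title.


INNER JOIN keeps only enrollments rows whose course_id matches an id in courses. Walk through each enrollment:
  - enrollment 1 (Xander): course_id=4 -> matches Calculus
  - enrollment 2 (Julia): course_id=3 -> matches Programming
  - enrollment 3 (Helen): course_id=NULL, no match -> dropped
  - enrollment 4 (Jack): course_id=2 -> matches Databases
  - enrollment 5 (Chris): course_id=1 -> matches Physics
  - enrollment 6 (Olivia): course_id=1 -> matches Physics
  - enrollment 7 (Leo): course_id=1 -> matches Physics
  - enrollment 8 (Aaron): course_id=NULL, no match -> dropped
So 2 of 8 rows are dropped.

SQL:
SELECT a.student, b.title AS course
FROM enrollments a
INNER JOIN courses b ON a.course_id = b.id

Result:
student | course     
--------+------------
Xander  | Calculus   
Julia   | Programming
Jack    | Databases  
Chris   | Physics    
Olivia  | Physics    
Leo     | Physics    


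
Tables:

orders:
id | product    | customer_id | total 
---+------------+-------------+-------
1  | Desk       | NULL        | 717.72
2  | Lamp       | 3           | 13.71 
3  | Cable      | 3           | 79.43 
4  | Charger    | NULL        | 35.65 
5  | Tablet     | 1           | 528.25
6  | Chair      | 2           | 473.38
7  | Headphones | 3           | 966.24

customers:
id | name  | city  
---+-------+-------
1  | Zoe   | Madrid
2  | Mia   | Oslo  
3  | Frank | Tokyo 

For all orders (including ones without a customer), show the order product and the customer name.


LEFT JOIN keeps every row from orders (the left table); where customer_id has no match in customers, the customer columns become NULL. Walk through each order:
  - order 1 (Desk): customer_id=NULL, no match -> kept with NULL
  - order 2 (Lamp): customer_id=3 -> matches Frank
  - order 3 (Cable): customer_id=3 -> matches Frank
  - order 4 (Charger): customer_id=NULL, no match -> kept with NULL
  - order 5 (Tablet): customer_id=1 -> matches Zoe
  - order 6 (Chair): customer_id=2 -> matches Mia
  - order 7 (Headphones): customer_id=3 -> matches Frank
All 7 rows appear; 2 have NULL customer.

SQL:
SELECT a.product, b.name AS customer
FROM orders a
LEFT JOIN customers b ON a.customer_id = b.id

Result:
product    | customer
-----------+---------
Desk       | NULL    
Lamp       | Frank   
Cable      | Frank   
Charger    | NULL    
Tablet     | Zoe     
Chair      | Mia     
Headphones | Frank   


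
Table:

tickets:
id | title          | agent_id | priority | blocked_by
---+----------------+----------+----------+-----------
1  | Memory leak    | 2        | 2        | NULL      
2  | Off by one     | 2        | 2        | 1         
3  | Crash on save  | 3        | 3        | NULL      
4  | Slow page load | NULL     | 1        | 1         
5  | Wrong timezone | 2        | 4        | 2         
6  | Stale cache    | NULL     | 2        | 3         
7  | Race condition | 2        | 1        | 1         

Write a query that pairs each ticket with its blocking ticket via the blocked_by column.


This is a self-join: tickets is joined to a second copy of itself, matching each row's blocked_by to another row's id. Use LEFT JOIN so rows with blocked_by=NULL are kept.
  - ticket 1 (Memory leak): blocked_by=NULL -> NULL
  - ticket 2 (Off by one): blocked_by=1 -> Memory leak
  - ticket 3 (Crash on save): blocked_by=NULL -> NULL
  - ticket 4 (Slow page load): blocked_by=1 -> Memory leak
  - ticket 5 (Wrong timezone): blocked_by=2 -> Off by one
  - ticket 6 (Stale cache): blocked_by=3 -> Crash on save
  - ticket 7 (Race condition): blocked_by=1 -> Memory leak

SQL:
SELECT a.title AS item, b.title AS blocked_by
FROM tickets a
LEFT JOIN tickets b ON a.blocked_by = b.id

Result:
item           | blocked_by   
---------------+--------------
Memory leak    | NULL         
Off by one     | Memory leak  
Crash on save  | NULL         
Slow page load | Memory leak  
Wrong timezone | Off by one   
Stale cache    | Crash on save
Race condition | Memory leak  


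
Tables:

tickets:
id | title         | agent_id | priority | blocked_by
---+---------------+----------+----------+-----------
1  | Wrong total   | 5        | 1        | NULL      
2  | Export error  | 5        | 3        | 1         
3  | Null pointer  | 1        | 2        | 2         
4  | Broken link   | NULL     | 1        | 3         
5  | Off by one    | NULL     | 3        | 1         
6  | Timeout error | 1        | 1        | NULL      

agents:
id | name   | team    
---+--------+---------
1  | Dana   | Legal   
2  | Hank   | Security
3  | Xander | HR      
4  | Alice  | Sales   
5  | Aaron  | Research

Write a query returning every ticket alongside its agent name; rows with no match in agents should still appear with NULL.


LEFT JOIN keeps every row from tickets (the left table); where agent_id has no match in agents, the agent columns become NULL. Walk through each ticket:
  - ticket 1 (Wrong total): agent_id=5 -> matches Aaron
  - ticket 2 (Export error): agent_id=5 -> matches Aaron
  - ticket 3 (Null pointer): agent_id=1 -> matches Dana
  - ticket 4 (Broken link): agent_id=NULL, no match -> kept with NULL
  - ticket 5 (Off by one): agent_id=NULL, no match -> kept with NULL
  - ticket 6 (Timeout error): agent_id=1 -> matches Dana
All 6 rows appear; 2 have NULL agent.

SQL:
SELECT a.title, b.name AS agent
FROM tickets a
LEFT JOIN agents b ON a.agent_id = b.id

Result:
title         | agent
--------------+------
Wrong total   | Aaron
Export error  | Aaron
Null pointer  | Dana 
Broken link   | NULL 
Off by one    | NULL 
Timeout error | Dana 


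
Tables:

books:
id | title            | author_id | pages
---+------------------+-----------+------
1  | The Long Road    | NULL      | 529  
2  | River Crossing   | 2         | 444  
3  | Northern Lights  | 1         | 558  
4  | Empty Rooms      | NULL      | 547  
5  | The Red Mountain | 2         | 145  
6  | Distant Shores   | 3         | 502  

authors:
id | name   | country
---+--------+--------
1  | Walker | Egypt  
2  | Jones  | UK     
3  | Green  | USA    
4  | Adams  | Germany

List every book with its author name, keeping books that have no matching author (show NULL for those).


LEFT JOIN keeps every row from books (the left table); where author_id has no match in authors, the author columns become NULL. Walk through each book:
  - book 1 (The Long Road): author_id=NULL, no match -> kept with NULL
  - book 2 (River Crossing): author_id=2 -> matches Jones
  - book 3 (Northern Lights): author_id=1 -> matches Walker
  - book 4 (Empty Rooms): author_id=NULL, no match -> kept with NULL
  - book 5 (The Red Mountain): author_id=2 -> matches Jones
  - book 6 (Distant Shores): author_id=3 -> matches Green
All 6 rows appear; 2 have NULL author.

SQL:
SELECT a.title, b.name AS author
FROM books a
LEFT JOIN authors b ON a.author_id = b.id

Result:
title            | author
-----------------+-------
The Long Road    | NULL  
River Crossing   | Jones 
Northern Lights  | Walker
Empty Rooms      | NULL  
The Red Mountain | Jones 
Distant Shores   | Green 


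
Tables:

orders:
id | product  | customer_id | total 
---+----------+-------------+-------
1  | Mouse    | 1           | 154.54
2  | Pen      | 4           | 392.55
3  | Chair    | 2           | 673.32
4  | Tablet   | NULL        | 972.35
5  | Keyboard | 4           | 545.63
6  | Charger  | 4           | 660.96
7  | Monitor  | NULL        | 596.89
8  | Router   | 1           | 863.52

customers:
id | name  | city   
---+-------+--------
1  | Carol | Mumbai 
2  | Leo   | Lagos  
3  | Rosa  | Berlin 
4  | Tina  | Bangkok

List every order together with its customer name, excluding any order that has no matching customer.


INNER JOIN keeps only orders rows whose customer_id matches an id in customers. Walk through each order:
  - order 1 (Mouse): customer_id=1 -> matches Carol
  - order 2 (Pen): customer_id=4 -> matches Tina
  - order 3 (Chair): customer_id=2 -> matches Leo
  - order 4 (Tablet): customer_id=NULL, no match -> dropped
  - order 5 (Keyboard): customer_id=4 -> matches Tina
  - order 6 (Charger): customer_id=4 -> matches Tina
  - order 7 (Monitor): customer_id=NULL, no match -> dropped
  - order 8 (Router): customer_id=1 -> matches Carol
So 2 of 8 rows are dropped.

SQL:
SELECT a.product, b.name AS customer
FROM orders a
INNER JOIN customers b ON a.customer_id = b.id

Result:
product  | customer
---------+---------
Mouse    | Carol   
Pen      | Tina    
Chair    | Leo     
Keyboard | Tina    
Charger  | Tina    
Router   | Carol   


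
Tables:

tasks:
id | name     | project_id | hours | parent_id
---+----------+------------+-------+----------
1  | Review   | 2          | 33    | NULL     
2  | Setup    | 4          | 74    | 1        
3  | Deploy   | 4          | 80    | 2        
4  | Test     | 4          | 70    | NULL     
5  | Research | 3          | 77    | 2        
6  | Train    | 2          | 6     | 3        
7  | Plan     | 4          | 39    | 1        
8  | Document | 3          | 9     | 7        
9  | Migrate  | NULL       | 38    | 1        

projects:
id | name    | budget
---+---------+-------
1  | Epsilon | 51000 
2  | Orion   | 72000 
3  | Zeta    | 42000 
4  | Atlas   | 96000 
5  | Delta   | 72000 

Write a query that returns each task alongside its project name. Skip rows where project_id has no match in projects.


INNER JOIN keeps only tasks rows whose project_id matches an id in projects. Walk through each task:
  - task 1 (Review): project_id=2 -> matches Orion
  - task 2 (Setup): project_id=4 -> matches Atlas
  - task 3 (Deploy): project_id=4 -> matches Atlas
  - task 4 (Test): project_id=4 -> matches Atlas
  - task 5 (Research): project_id=3 -> matches Zeta
  - task 6 (Train): project_id=2 -> matches Orion
  - task 7 (Plan): project_id=4 -> matches Atlas
  - task 8 (Document): project_id=3 -> matches Zeta
  - task 9 (Migrate): project_id=NULL, no match -> dropped
So 1 of 9 rows is dropped.

SQL:
SELECT a.name, b.name AS project
FROM tasks a
INNER JOIN projects b ON a.project_id = b.id

Result:
name     | project
---------+--------
Review   | Orion  
Setup    | Atlas  
Deploy   | Atlas  
Test     | Atlas  
Research | Zeta   
Train    | Orion  
Plan     | Atlas  
Document | Zeta   
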